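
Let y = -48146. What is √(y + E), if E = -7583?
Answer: I*√55729 ≈ 236.07*I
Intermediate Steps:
√(y + E) = √(-48146 - 7583) = √(-55729) = I*√55729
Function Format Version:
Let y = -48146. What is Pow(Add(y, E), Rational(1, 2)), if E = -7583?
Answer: Mul(I, Pow(55729, Rational(1, 2))) ≈ Mul(236.07, I)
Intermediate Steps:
Pow(Add(y, E), Rational(1, 2)) = Pow(Add(-48146, -7583), Rational(1, 2)) = Pow(-55729, Rational(1, 2)) = Mul(I, Pow(55729, Rational(1, 2)))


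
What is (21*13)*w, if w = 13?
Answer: 3549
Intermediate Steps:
(21*13)*w = (21*13)*13 = 273*13 = 3549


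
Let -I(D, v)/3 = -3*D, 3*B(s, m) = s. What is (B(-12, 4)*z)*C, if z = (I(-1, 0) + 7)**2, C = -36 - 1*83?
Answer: 1904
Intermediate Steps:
B(s, m) = s/3
C = -119 (C = -36 - 83 = -119)
I(D, v) = 9*D (I(D, v) = -(-9)*D = 9*D)
z = 4 (z = (9*(-1) + 7)**2 = (-9 + 7)**2 = (-2)**2 = 4)
(B(-12, 4)*z)*C = (((1/3)*(-12))*4)*(-119) = -4*4*(-119) = -16*(-119) = 1904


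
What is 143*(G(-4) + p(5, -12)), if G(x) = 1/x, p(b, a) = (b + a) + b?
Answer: -1287/4 ≈ -321.75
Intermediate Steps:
p(b, a) = a + 2*b (p(b, a) = (a + b) + b = a + 2*b)
143*(G(-4) + p(5, -12)) = 143*(1/(-4) + (-12 + 2*5)) = 143*(-¼ + (-12 + 10)) = 143*(-¼ - 2) = 143*(-9/4) = -1287/4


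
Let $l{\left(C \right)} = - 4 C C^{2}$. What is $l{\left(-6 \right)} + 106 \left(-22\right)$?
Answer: $-1468$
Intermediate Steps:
$l{\left(C \right)} = - 4 C^{3}$
$l{\left(-6 \right)} + 106 \left(-22\right) = - 4 \left(-6\right)^{3} + 106 \left(-22\right) = \left(-4\right) \left(-216\right) - 2332 = 864 - 2332 = -1468$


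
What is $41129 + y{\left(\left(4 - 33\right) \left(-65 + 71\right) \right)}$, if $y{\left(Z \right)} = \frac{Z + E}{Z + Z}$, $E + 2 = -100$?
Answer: $\frac{1192764}{29} \approx 41130.0$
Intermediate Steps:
$E = -102$ ($E = -2 - 100 = -102$)
$y{\left(Z \right)} = \frac{-102 + Z}{2 Z}$ ($y{\left(Z \right)} = \frac{Z - 102}{Z + Z} = \frac{-102 + Z}{2 Z}$)
$41129 + y{\left(\left(4 - 33\right) \left(-65 + 71\right) \right)} = 41129 + \frac{-102 + \left(4 - 33\right) \left(-65 + 71\right)}{2 \left(4 - 33\right) \left(-65 + 71\right)} = 41129 + \frac{-102 - 174}{2 \left(\left(-29\right) 6\right)} = 41129 + \frac{-102 - 174}{2 \left(-174\right)} = 41129 + \frac{1}{2} \left(- \frac{1}{174}\right) \left(-276\right) = 41129 + \frac{23}{29} = \frac{1192764}{29}$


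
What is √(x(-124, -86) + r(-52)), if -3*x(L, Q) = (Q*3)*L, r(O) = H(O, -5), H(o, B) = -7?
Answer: I*√10671 ≈ 103.3*I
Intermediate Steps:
r(O) = -7
x(L, Q) = -L*Q (x(L, Q) = -Q*3*L/3 = -3*Q*L/3 = -L*Q)
√(x(-124, -86) + r(-52)) = √(-1*(-124)*(-86) - 7) = √(-10664 - 7) = √(-10671) = I*√10671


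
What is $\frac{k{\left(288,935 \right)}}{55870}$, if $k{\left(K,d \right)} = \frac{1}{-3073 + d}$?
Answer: $- \frac{1}{119450060} \approx -8.3717 \cdot 10^{-9}$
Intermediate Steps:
$\frac{k{\left(288,935 \right)}}{55870} = \frac{1}{\left(-3073 + 935\right) 55870} = \frac{1}{-2138} \cdot \frac{1}{55870} = \left(- \frac{1}{2138}\right) \frac{1}{55870} = - \frac{1}{119450060}$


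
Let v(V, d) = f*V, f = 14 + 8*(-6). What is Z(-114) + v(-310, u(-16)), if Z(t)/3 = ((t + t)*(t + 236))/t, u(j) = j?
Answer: 11272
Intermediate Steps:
f = -34 (f = 14 - 48 = -34)
v(V, d) = -34*V
Z(t) = 1416 + 6*t (Z(t) = 3*(((t + t)*(t + 236))/t) = 3*(((2*t)*(236 + t))/t) = 3*((2*t*(236 + t))/t) = 3*(472 + 2*t) = 1416 + 6*t)
Z(-114) + v(-310, u(-16)) = (1416 + 6*(-114)) - 34*(-310) = (1416 - 684) + 10540 = 732 + 10540 = 11272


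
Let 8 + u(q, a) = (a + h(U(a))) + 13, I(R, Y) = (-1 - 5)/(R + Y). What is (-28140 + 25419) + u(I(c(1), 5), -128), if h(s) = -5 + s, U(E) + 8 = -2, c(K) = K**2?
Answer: -2859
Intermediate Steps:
U(E) = -10 (U(E) = -8 - 2 = -10)
I(R, Y) = -6/(R + Y)
u(q, a) = -10 + a (u(q, a) = -8 + ((a + (-5 - 10)) + 13) = -8 + ((a - 15) + 13) = -8 + ((-15 + a) + 13) = -8 + (-2 + a) = -10 + a)
(-28140 + 25419) + u(I(c(1), 5), -128) = (-28140 + 25419) + (-10 - 128) = -2721 - 138 = -2859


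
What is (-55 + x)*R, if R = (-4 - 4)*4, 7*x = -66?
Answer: 14432/7 ≈ 2061.7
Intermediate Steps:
x = -66/7 (x = (⅐)*(-66) = -66/7 ≈ -9.4286)
R = -32 (R = -8*4 = -32)
(-55 + x)*R = (-55 - 66/7)*(-32) = -451/7*(-32) = 14432/7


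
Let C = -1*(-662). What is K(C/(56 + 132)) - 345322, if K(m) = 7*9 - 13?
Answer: -345272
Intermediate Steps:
C = 662
K(m) = 50 (K(m) = 63 - 13 = 50)
K(C/(56 + 132)) - 345322 = 50 - 345322 = -345272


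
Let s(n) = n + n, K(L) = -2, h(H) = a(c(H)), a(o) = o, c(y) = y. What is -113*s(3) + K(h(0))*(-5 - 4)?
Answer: -660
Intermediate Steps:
h(H) = H
s(n) = 2*n
-113*s(3) + K(h(0))*(-5 - 4) = -226*3 - 2*(-5 - 4) = -113*6 - 2*(-9) = -678 + 18 = -660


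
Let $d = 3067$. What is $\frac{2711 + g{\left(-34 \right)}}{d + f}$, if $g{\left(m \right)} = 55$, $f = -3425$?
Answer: $- \frac{1383}{179} \approx -7.7263$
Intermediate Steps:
$\frac{2711 + g{\left(-34 \right)}}{d + f} = \frac{2711 + 55}{3067 - 3425} = \frac{2766}{-358} = 2766 \left(- \frac{1}{358}\right) = - \frac{1383}{179}$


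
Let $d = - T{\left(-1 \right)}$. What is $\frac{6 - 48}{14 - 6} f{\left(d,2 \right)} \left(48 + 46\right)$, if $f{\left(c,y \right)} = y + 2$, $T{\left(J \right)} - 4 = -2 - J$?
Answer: $-1974$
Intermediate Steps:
$T{\left(J \right)} = 2 - J$ ($T{\left(J \right)} = 4 - \left(2 + J\right) = 2 - J$)
$d = -3$ ($d = - (2 - -1) = - (2 + 1) = \left(-1\right) 3 = -3$)
$f{\left(c,y \right)} = 2 + y$
$\frac{6 - 48}{14 - 6} f{\left(d,2 \right)} \left(48 + 46\right) = \frac{6 - 48}{14 - 6} \left(2 + 2\right) \left(48 + 46\right) = - \frac{42}{8} \cdot 4 \cdot 94 = \left(-42\right) \frac{1}{8} \cdot 4 \cdot 94 = \left(- \frac{21}{4}\right) 4 \cdot 94 = \left(-21\right) 94 = -1974$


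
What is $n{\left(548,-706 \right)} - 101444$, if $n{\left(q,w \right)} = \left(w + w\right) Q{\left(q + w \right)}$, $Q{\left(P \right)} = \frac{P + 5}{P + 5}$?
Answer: $-102856$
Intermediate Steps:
$Q{\left(P \right)} = 1$ ($Q{\left(P \right)} = \frac{5 + P}{5 + P} = 1$)
$n{\left(q,w \right)} = 2 w$ ($n{\left(q,w \right)} = \left(w + w\right) 1 = 2 w 1 = 2 w$)
$n{\left(548,-706 \right)} - 101444 = 2 \left(-706\right) - 101444 = -1412 - 101444 = -102856$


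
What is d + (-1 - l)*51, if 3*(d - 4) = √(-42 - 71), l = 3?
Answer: -200 + I*√113/3 ≈ -200.0 + 3.5434*I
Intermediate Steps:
d = 4 + I*√113/3 (d = 4 + √(-42 - 71)/3 = 4 + √(-113)/3 = 4 + (I*√113)/3 = 4 + I*√113/3 ≈ 4.0 + 3.5434*I)
d + (-1 - l)*51 = (4 + I*√113/3) + (-1 - 1*3)*51 = (4 + I*√113/3) + (-1 - 3)*51 = (4 + I*√113/3) - 4*51 = (4 + I*√113/3) - 204 = -200 + I*√113/3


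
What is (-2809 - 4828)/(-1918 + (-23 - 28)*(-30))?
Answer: 7637/388 ≈ 19.683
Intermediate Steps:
(-2809 - 4828)/(-1918 + (-23 - 28)*(-30)) = -7637/(-1918 - 51*(-30)) = -7637/(-1918 + 1530) = -7637/(-388) = -7637*(-1/388) = 7637/388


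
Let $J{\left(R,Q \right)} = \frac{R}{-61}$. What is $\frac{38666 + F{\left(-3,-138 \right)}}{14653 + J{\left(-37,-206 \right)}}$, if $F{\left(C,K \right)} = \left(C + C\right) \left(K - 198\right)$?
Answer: $\frac{1240801}{446935} \approx 2.7762$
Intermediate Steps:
$J{\left(R,Q \right)} = - \frac{R}{61}$ ($J{\left(R,Q \right)} = R \left(- \frac{1}{61}\right) = - \frac{R}{61}$)
$F{\left(C,K \right)} = 2 C \left(-198 + K\right)$
$\frac{38666 + F{\left(-3,-138 \right)}}{14653 + J{\left(-37,-206 \right)}} = \frac{38666 + 2 \left(-3\right) \left(-198 - 138\right)}{14653 - - \frac{37}{61}} = \frac{38666 + 2 \left(-3\right) \left(-336\right)}{14653 + \frac{37}{61}} = \frac{38666 + 2016}{\frac{893870}{61}} = 40682 \cdot \frac{61}{893870} = \frac{1240801}{446935}$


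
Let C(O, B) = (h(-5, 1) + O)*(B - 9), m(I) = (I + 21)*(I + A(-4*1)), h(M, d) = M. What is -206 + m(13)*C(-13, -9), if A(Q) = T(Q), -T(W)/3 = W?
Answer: 275194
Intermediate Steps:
T(W) = -3*W
A(Q) = -3*Q
m(I) = (12 + I)*(21 + I) (m(I) = (I + 21)*(I - (-12)) = (21 + I)*(I - 3*(-4)) = (21 + I)*(I + 12) = (21 + I)*(12 + I) = (12 + I)*(21 + I))
C(O, B) = (-9 + B)*(-5 + O) (C(O, B) = (-5 + O)*(B - 9) = (-5 + O)*(-9 + B) = (-9 + B)*(-5 + O))
-206 + m(13)*C(-13, -9) = -206 + (252 + 13**2 + 33*13)*(45 - 9*(-13) - 5*(-9) - 9*(-13)) = -206 + (252 + 169 + 429)*(45 + 117 + 45 + 117) = -206 + 850*324 = -206 + 275400 = 275194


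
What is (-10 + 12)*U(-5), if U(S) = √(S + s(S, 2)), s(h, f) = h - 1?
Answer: 2*I*√11 ≈ 6.6332*I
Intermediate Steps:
s(h, f) = -1 + h
U(S) = √(-1 + 2*S) (U(S) = √(S + (-1 + S)) = √(-1 + 2*S))
(-10 + 12)*U(-5) = (-10 + 12)*√(-1 + 2*(-5)) = 2*√(-1 - 10) = 2*√(-11) = 2*(I*√11) = 2*I*√11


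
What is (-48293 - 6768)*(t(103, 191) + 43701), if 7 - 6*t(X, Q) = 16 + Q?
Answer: -7213156183/3 ≈ -2.4044e+9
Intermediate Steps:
t(X, Q) = -3/2 - Q/6 (t(X, Q) = 7/6 - (16 + Q)/6 = 7/6 + (-8/3 - Q/6) = -3/2 - Q/6)
(-48293 - 6768)*(t(103, 191) + 43701) = (-48293 - 6768)*((-3/2 - ⅙*191) + 43701) = -55061*((-3/2 - 191/6) + 43701) = -55061*(-100/3 + 43701) = -55061*131003/3 = -7213156183/3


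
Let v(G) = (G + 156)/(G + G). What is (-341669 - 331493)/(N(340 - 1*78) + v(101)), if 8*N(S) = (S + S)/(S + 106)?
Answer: -7148595776/15401 ≈ -4.6416e+5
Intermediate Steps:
N(S) = S/(4*(106 + S)) (N(S) = ((S + S)/(S + 106))/8 = ((2*S)/(106 + S))/8 = (2*S/(106 + S))/8 = S/(4*(106 + S)))
v(G) = (156 + G)/(2*G) (v(G) = (156 + G)/((2*G)) = (156 + G)*(1/(2*G)) = (156 + G)/(2*G))
(-341669 - 331493)/(N(340 - 1*78) + v(101)) = (-341669 - 331493)/((340 - 1*78)/(4*(106 + (340 - 1*78))) + (½)*(156 + 101)/101) = -673162/((340 - 78)/(4*(106 + (340 - 78))) + (½)*(1/101)*257) = -673162/((¼)*262/(106 + 262) + 257/202) = -673162/((¼)*262/368 + 257/202) = -673162/((¼)*262*(1/368) + 257/202) = -673162/(131/736 + 257/202) = -673162/107807/74336 = -673162*74336/107807 = -7148595776/15401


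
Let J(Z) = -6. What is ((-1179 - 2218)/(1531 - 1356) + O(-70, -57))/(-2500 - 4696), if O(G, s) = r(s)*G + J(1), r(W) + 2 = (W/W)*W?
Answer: -718303/1259300 ≈ -0.57040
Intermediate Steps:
r(W) = -2 + W (r(W) = -2 + (W/W)*W = -2 + 1*W = -2 + W)
O(G, s) = -6 + G*(-2 + s) (O(G, s) = (-2 + s)*G - 6 = G*(-2 + s) - 6 = -6 + G*(-2 + s))
((-1179 - 2218)/(1531 - 1356) + O(-70, -57))/(-2500 - 4696) = ((-1179 - 2218)/(1531 - 1356) + (-6 - 70*(-2 - 57)))/(-2500 - 4696) = (-3397/175 + (-6 - 70*(-59)))/(-7196) = (-3397*1/175 + (-6 + 4130))*(-1/7196) = (-3397/175 + 4124)*(-1/7196) = (718303/175)*(-1/7196) = -718303/1259300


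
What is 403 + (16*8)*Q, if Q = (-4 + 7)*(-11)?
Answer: -3821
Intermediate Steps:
Q = -33 (Q = 3*(-11) = -33)
403 + (16*8)*Q = 403 + (16*8)*(-33) = 403 + 128*(-33) = 403 - 4224 = -3821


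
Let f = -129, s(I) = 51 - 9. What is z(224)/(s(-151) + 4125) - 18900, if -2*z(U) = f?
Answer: -52504157/2778 ≈ -18900.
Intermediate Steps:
s(I) = 42
z(U) = 129/2 (z(U) = -1/2*(-129) = 129/2)
z(224)/(s(-151) + 4125) - 18900 = 129/(2*(42 + 4125)) - 18900 = (129/2)/4167 - 18900 = (129/2)*(1/4167) - 18900 = 43/2778 - 18900 = -52504157/2778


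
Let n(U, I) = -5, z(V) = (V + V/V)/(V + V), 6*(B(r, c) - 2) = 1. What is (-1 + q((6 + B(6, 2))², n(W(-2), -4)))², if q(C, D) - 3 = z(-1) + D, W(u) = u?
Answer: 9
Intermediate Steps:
B(r, c) = 13/6 (B(r, c) = 2 + (⅙)*1 = 2 + ⅙ = 13/6)
z(V) = (1 + V)/(2*V) (z(V) = (V + 1)/((2*V)) = (1 + V)*(1/(2*V)) = (1 + V)/(2*V))
q(C, D) = 3 + D (q(C, D) = 3 + ((½)*(1 - 1)/(-1) + D) = 3 + ((½)*(-1)*0 + D) = 3 + (0 + D) = 3 + D)
(-1 + q((6 + B(6, 2))², n(W(-2), -4)))² = (-1 + (3 - 5))² = (-1 - 2)² = (-3)² = 9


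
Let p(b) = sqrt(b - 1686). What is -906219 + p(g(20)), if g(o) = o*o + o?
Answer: -906219 + I*sqrt(1266) ≈ -9.0622e+5 + 35.581*I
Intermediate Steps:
g(o) = o + o**2 (g(o) = o**2 + o = o + o**2)
p(b) = sqrt(-1686 + b)
-906219 + p(g(20)) = -906219 + sqrt(-1686 + 20*(1 + 20)) = -906219 + sqrt(-1686 + 20*21) = -906219 + sqrt(-1686 + 420) = -906219 + sqrt(-1266) = -906219 + I*sqrt(1266)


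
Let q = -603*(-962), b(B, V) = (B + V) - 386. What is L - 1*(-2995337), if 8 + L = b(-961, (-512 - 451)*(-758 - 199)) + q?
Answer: 4495659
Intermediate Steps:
b(B, V) = -386 + B + V
q = 580086
L = 1500322 (L = -8 + ((-386 - 961 + (-512 - 451)*(-758 - 199)) + 580086) = -8 + ((-386 - 961 - 963*(-957)) + 580086) = -8 + ((-386 - 961 + 921591) + 580086) = -8 + (920244 + 580086) = -8 + 1500330 = 1500322)
L - 1*(-2995337) = 1500322 - 1*(-2995337) = 1500322 + 2995337 = 4495659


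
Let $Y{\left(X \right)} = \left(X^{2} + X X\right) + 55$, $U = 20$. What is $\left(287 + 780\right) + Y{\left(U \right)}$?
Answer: $1922$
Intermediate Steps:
$Y{\left(X \right)} = 55 + 2 X^{2}$ ($Y{\left(X \right)} = \left(X^{2} + X^{2}\right) + 55 = 2 X^{2} + 55 = 55 + 2 X^{2}$)
$\left(287 + 780\right) + Y{\left(U \right)} = \left(287 + 780\right) + \left(55 + 2 \cdot 20^{2}\right) = 1067 + \left(55 + 2 \cdot 400\right) = 1067 + \left(55 + 800\right) = 1067 + 855 = 1922$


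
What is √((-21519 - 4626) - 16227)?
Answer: 6*I*√1177 ≈ 205.84*I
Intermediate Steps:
√((-21519 - 4626) - 16227) = √(-26145 - 16227) = √(-42372) = 6*I*√1177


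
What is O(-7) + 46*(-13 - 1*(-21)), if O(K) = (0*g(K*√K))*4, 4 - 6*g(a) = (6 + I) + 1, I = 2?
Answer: 368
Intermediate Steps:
g(a) = -⅚ (g(a) = ⅔ - ((6 + 2) + 1)/6 = ⅔ - (8 + 1)/6 = ⅔ - ⅙*9 = ⅔ - 3/2 = -⅚)
O(K) = 0 (O(K) = (0*(-⅚))*4 = 0*4 = 0)
O(-7) + 46*(-13 - 1*(-21)) = 0 + 46*(-13 - 1*(-21)) = 0 + 46*(-13 + 21) = 0 + 46*8 = 0 + 368 = 368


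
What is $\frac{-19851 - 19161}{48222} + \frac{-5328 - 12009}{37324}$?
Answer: $- \frac{382018117}{299972988} \approx -1.2735$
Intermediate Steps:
$\frac{-19851 - 19161}{48222} + \frac{-5328 - 12009}{37324} = \left(-39012\right) \frac{1}{48222} + \left(-5328 - 12009\right) \frac{1}{37324} = - \frac{6502}{8037} - \frac{17337}{37324} = - \frac{382018117}{299972988}$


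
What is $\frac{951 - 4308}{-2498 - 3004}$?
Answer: $\frac{1119}{1834} \approx 0.61014$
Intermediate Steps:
$\frac{951 - 4308}{-2498 - 3004} = - \frac{3357}{-5502} = \left(-3357\right) \left(- \frac{1}{5502}\right) = \frac{1119}{1834}$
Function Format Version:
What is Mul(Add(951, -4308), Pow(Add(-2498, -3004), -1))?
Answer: Rational(1119, 1834) ≈ 0.61014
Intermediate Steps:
Mul(Add(951, -4308), Pow(Add(-2498, -3004), -1)) = Mul(-3357, Pow(-5502, -1)) = Mul(-3357, Rational(-1, 5502)) = Rational(1119, 1834)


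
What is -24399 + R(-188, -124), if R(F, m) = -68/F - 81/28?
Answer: -32112415/1316 ≈ -24402.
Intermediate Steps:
R(F, m) = -81/28 - 68/F (R(F, m) = -68/F - 81*1/28 = -68/F - 81/28 = -81/28 - 68/F)
-24399 + R(-188, -124) = -24399 + (-81/28 - 68/(-188)) = -24399 + (-81/28 - 68*(-1/188)) = -24399 + (-81/28 + 17/47) = -24399 - 3331/1316 = -32112415/1316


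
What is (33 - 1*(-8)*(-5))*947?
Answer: -6629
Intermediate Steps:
(33 - 1*(-8)*(-5))*947 = (33 + 8*(-5))*947 = (33 - 40)*947 = -7*947 = -6629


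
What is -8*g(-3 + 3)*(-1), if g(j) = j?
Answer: 0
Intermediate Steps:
-8*g(-3 + 3)*(-1) = -8*(-3 + 3)*(-1) = -8*0*(-1) = 0*(-1) = 0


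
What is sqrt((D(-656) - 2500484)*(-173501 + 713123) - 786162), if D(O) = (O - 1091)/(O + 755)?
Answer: 4*I*sqrt(10204281547581)/11 ≈ 1.1616e+6*I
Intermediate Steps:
D(O) = (-1091 + O)/(755 + O)
sqrt((D(-656) - 2500484)*(-173501 + 713123) - 786162) = sqrt(((-1091 - 656)/(755 - 656) - 2500484)*(-173501 + 713123) - 786162) = sqrt((-1747/99 - 2500484)*539622 - 786162) = sqrt(-247549663/99*539622 - 786162) = sqrt(-14842582694154/11 - 786162) = sqrt(-14842591341936/11) = 4*I*sqrt(10204281547581)/11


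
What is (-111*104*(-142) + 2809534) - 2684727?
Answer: 1764055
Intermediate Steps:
(-111*104*(-142) + 2809534) - 2684727 = (-11544*(-142) + 2809534) - 2684727 = (1639248 + 2809534) - 2684727 = 4448782 - 2684727 = 1764055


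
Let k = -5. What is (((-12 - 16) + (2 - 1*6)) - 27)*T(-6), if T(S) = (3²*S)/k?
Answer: -3186/5 ≈ -637.20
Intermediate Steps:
T(S) = -9*S/5 (T(S) = (3²*S)/(-5) = (9*S)*(-⅕) = -9*S/5)
(((-12 - 16) + (2 - 1*6)) - 27)*T(-6) = (((-12 - 16) + (2 - 1*6)) - 27)*(-9/5*(-6)) = ((-28 + (2 - 6)) - 27)*(54/5) = ((-28 - 4) - 27)*(54/5) = (-32 - 27)*(54/5) = -59*54/5 = -3186/5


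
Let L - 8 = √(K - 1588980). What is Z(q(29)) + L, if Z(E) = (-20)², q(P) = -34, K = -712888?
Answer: 408 + 2*I*√575467 ≈ 408.0 + 1517.2*I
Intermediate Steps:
Z(E) = 400
L = 8 + 2*I*√575467 (L = 8 + √(-712888 - 1588980) = 8 + √(-2301868) = 8 + 2*I*√575467 ≈ 8.0 + 1517.2*I)
Z(q(29)) + L = 400 + (8 + 2*I*√575467) = 408 + 2*I*√575467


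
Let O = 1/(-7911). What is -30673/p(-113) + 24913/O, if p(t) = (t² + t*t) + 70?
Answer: -5046997345417/25608 ≈ -1.9709e+8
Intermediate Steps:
O = -1/7911 ≈ -0.00012641
p(t) = 70 + 2*t² (p(t) = (t² + t²) + 70 = 2*t² + 70 = 70 + 2*t²)
-30673/p(-113) + 24913/O = -30673/(70 + 2*(-113)²) + 24913/(-1/7911) = -30673/(70 + 2*12769) + 24913*(-7911) = -30673/(70 + 25538) - 197086743 = -30673/25608 - 197086743 = -5046997345417/25608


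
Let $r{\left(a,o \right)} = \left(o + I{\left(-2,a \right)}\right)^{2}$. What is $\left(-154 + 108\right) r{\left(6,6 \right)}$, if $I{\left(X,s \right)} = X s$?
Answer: $-1656$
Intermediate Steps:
$r{\left(a,o \right)} = \left(o - 2 a\right)^{2}$
$\left(-154 + 108\right) r{\left(6,6 \right)} = \left(-154 + 108\right) \left(\left(-1\right) 6 + 2 \cdot 6\right)^{2} = - 46 \left(-6 + 12\right)^{2} = - 46 \cdot 6^{2} = \left(-46\right) 36 = -1656$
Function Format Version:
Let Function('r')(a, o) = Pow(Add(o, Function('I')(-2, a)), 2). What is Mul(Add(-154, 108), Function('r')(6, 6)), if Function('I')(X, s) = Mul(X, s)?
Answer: -1656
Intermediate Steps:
Function('r')(a, o) = Pow(Add(o, Mul(-2, a)), 2)
Mul(Add(-154, 108), Function('r')(6, 6)) = Mul(Add(-154, 108), Pow(Add(Mul(-1, 6), Mul(2, 6)), 2)) = Mul(-46, Pow(Add(-6, 12), 2)) = Mul(-46, Pow(6, 2)) = Mul(-46, 36) = -1656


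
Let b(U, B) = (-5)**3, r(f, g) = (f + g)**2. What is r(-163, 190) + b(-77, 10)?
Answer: 604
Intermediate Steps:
b(U, B) = -125
r(-163, 190) + b(-77, 10) = (-163 + 190)**2 - 125 = 27**2 - 125 = 729 - 125 = 604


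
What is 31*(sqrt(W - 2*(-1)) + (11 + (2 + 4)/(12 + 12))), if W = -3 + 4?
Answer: 1395/4 + 31*sqrt(3) ≈ 402.44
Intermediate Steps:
W = 1
31*(sqrt(W - 2*(-1)) + (11 + (2 + 4)/(12 + 12))) = 31*(sqrt(1 - 2*(-1)) + (11 + (2 + 4)/(12 + 12))) = 31*(sqrt(1 + 2) + (11 + 6/24)) = 31*(sqrt(3) + (11 + 6*(1/24))) = 31*(sqrt(3) + (11 + 1/4)) = 31*(sqrt(3) + 45/4) = 31*(45/4 + sqrt(3)) = 1395/4 + 31*sqrt(3)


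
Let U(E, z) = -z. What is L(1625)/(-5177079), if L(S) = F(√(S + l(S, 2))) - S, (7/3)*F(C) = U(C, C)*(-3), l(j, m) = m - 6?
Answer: 1625/5177079 - √1621/4026617 ≈ 0.00030388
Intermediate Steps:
l(j, m) = -6 + m
F(C) = 9*C/7 (F(C) = 3*(-C*(-3))/7 = 3*(3*C)/7 = 9*C/7)
L(S) = -S + 9*√(-4 + S)/7 (L(S) = 9*√(S + (-6 + 2))/7 - S = 9*√(S - 4)/7 - S = 9*√(-4 + S)/7 - S = -S + 9*√(-4 + S)/7)
L(1625)/(-5177079) = (-1*1625 + 9*√(-4 + 1625)/7)/(-5177079) = (-1625 + 9*√1621/7)*(-1/5177079) = 1625/5177079 - √1621/4026617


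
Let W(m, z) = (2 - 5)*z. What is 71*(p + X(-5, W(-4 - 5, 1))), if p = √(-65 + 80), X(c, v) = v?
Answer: -213 + 71*√15 ≈ 61.982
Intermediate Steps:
W(m, z) = -3*z
p = √15 ≈ 3.8730
71*(p + X(-5, W(-4 - 5, 1))) = 71*(√15 - 3*1) = 71*(√15 - 3) = 71*(-3 + √15) = -213 + 71*√15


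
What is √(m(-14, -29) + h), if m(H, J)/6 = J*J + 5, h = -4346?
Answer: √730 ≈ 27.019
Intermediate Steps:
m(H, J) = 30 + 6*J² (m(H, J) = 6*(J*J + 5) = 6*(J² + 5) = 6*(5 + J²) = 30 + 6*J²)
√(m(-14, -29) + h) = √((30 + 6*(-29)²) - 4346) = √((30 + 6*841) - 4346) = √((30 + 5046) - 4346) = √(5076 - 4346) = √730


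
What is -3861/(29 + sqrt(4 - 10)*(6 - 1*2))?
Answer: -111969/937 + 15444*I*sqrt(6)/937 ≈ -119.5 + 40.373*I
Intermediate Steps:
-3861/(29 + sqrt(4 - 10)*(6 - 1*2)) = -3861/(29 + sqrt(-6)*(6 - 2)) = -3861/(29 + (I*sqrt(6))*4) = -3861/(29 + 4*I*sqrt(6))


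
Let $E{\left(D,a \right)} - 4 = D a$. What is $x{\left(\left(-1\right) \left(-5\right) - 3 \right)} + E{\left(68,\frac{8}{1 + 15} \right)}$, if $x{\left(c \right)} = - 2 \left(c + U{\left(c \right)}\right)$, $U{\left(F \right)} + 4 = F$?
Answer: $38$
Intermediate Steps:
$U{\left(F \right)} = -4 + F$
$x{\left(c \right)} = 8 - 4 c$ ($x{\left(c \right)} = - 2 \left(c + \left(-4 + c\right)\right) = - 2 \left(-4 + 2 c\right) = 8 - 4 c$)
$E{\left(D,a \right)} = 4 + D a$
$x{\left(\left(-1\right) \left(-5\right) - 3 \right)} + E{\left(68,\frac{8}{1 + 15} \right)} = \left(8 - 4 \left(\left(-1\right) \left(-5\right) - 3\right)\right) + \left(4 + 68 \frac{8}{1 + 15}\right) = \left(8 - 4 \left(5 - 3\right)\right) + \left(4 + 68 \cdot \frac{8}{16}\right) = \left(8 - 8\right) + \left(4 + 68 \cdot 8 \cdot \frac{1}{16}\right) = \left(8 - 8\right) + \left(4 + 68 \cdot \frac{1}{2}\right) = 0 + \left(4 + 34\right) = 0 + 38 = 38$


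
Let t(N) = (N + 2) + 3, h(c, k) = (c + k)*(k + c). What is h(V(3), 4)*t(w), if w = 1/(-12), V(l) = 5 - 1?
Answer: 944/3 ≈ 314.67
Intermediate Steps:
V(l) = 4
h(c, k) = (c + k)² (h(c, k) = (c + k)*(c + k) = (c + k)²)
w = -1/12 ≈ -0.083333
t(N) = 5 + N (t(N) = (2 + N) + 3 = 5 + N)
h(V(3), 4)*t(w) = (4 + 4)²*(5 - 1/12) = 8²*(59/12) = 64*(59/12) = 944/3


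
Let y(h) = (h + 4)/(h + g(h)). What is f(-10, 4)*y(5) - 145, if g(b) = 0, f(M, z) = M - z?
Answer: -851/5 ≈ -170.20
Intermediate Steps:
y(h) = (4 + h)/h (y(h) = (h + 4)/(h + 0) = (4 + h)/h)
f(-10, 4)*y(5) - 145 = (-10 - 1*4)*((4 + 5)/5) - 145 = (-10 - 4)*((⅕)*9) - 145 = -14*9/5 - 145 = -126/5 - 145 = -851/5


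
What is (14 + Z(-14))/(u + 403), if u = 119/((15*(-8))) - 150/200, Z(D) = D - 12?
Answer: -1440/48151 ≈ -0.029906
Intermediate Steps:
Z(D) = -12 + D
u = -209/120 (u = 119/(-120) - 150*1/200 = 119*(-1/120) - ¾ = -119/120 - ¾ = -209/120 ≈ -1.7417)
(14 + Z(-14))/(u + 403) = (14 + (-12 - 14))/(-209/120 + 403) = (14 - 26)/(48151/120) = -12*120/48151 = -1440/48151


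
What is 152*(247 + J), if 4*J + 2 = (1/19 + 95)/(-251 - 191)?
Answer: 8278622/221 ≈ 37460.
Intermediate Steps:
J = -9301/16796 (J = -½ + ((1/19 + 95)/(-251 - 191))/4 = -½ + ((1/19 + 95)/(-442))/4 = -½ + ((1806/19)*(-1/442))/4 = -½ + (¼)*(-903/4199) = -½ - 903/16796 = -9301/16796 ≈ -0.55376)
152*(247 + J) = 152*(247 - 9301/16796) = 152*(4139311/16796) = 8278622/221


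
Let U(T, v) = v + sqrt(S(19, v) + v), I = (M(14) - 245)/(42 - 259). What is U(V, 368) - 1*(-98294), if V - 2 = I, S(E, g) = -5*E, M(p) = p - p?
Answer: 98662 + sqrt(273) ≈ 98679.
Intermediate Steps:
M(p) = 0
I = 35/31 (I = (0 - 245)/(42 - 259) = -245/(-217) = -245*(-1/217) = 35/31 ≈ 1.1290)
V = 97/31 (V = 2 + 35/31 = 97/31 ≈ 3.1290)
U(T, v) = v + sqrt(-95 + v) (U(T, v) = v + sqrt(-5*19 + v) = v + sqrt(-95 + v))
U(V, 368) - 1*(-98294) = (368 + sqrt(-95 + 368)) - 1*(-98294) = (368 + sqrt(273)) + 98294 = 98662 + sqrt(273)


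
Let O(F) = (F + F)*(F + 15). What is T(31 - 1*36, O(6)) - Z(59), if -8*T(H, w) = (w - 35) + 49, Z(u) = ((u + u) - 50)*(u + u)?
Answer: -32229/4 ≈ -8057.3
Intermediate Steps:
O(F) = 2*F*(15 + F) (O(F) = (2*F)*(15 + F) = 2*F*(15 + F))
Z(u) = 2*u*(-50 + 2*u) (Z(u) = (2*u - 50)*(2*u) = (-50 + 2*u)*(2*u) = 2*u*(-50 + 2*u))
T(H, w) = -7/4 - w/8 (T(H, w) = -((w - 35) + 49)/8 = -((-35 + w) + 49)/8 = -(14 + w)/8 = -7/4 - w/8)
T(31 - 1*36, O(6)) - Z(59) = (-7/4 - 6*(15 + 6)/4) - 4*59*(-25 + 59) = (-7/4 - 6*21/4) - 4*59*34 = (-7/4 - ⅛*252) - 1*8024 = (-7/4 - 63/2) - 8024 = -133/4 - 8024 = -32229/4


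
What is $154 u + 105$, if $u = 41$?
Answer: $6419$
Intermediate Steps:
$154 u + 105 = 154 \cdot 41 + 105 = 6314 + 105 = 6419$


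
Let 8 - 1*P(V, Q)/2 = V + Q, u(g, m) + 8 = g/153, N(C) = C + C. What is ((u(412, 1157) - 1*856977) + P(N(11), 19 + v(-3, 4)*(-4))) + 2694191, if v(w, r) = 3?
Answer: 281086504/153 ≈ 1.8372e+6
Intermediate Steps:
N(C) = 2*C
u(g, m) = -8 + g/153
P(V, Q) = 16 - 2*Q - 2*V (P(V, Q) = 16 - 2*(V + Q) = 16 - 2*(Q + V) = 16 + (-2*Q - 2*V) = 16 - 2*Q - 2*V)
((u(412, 1157) - 1*856977) + P(N(11), 19 + v(-3, 4)*(-4))) + 2694191 = (((-8 + (1/153)*412) - 1*856977) + (16 - 2*(19 + 3*(-4)) - 4*11)) + 2694191 = (((-8 + 412/153) - 856977) + (16 - 2*(19 - 12) - 2*22)) + 2694191 = ((-812/153 - 856977) + (16 - 2*7 - 44)) + 2694191 = (-131118293/153 + (16 - 14 - 44)) + 2694191 = (-131118293/153 - 42) + 2694191 = -131124719/153 + 2694191 = 281086504/153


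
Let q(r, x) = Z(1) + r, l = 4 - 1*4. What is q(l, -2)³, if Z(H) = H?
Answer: 1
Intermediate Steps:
l = 0 (l = 4 - 4 = 0)
q(r, x) = 1 + r
q(l, -2)³ = (1 + 0)³ = 1³ = 1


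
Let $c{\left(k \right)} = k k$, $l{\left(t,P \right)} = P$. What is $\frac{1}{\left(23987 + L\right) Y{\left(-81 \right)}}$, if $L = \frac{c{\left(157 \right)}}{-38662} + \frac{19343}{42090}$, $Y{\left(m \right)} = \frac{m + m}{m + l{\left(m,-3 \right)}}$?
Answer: $\frac{82543370}{3818481025707} \approx 2.1617 \cdot 10^{-5}$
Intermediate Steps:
$Y{\left(m \right)} = \frac{2 m}{-3 + m}$ ($Y{\left(m \right)} = \frac{m + m}{m - 3} = \frac{2 m}{-3 + m}$)
$c{\left(k \right)} = k^{2}$
$L = - \frac{3148232}{17687865}$ ($L = \frac{157^{2}}{-38662} + \frac{19343}{42090} = 24649 \left(- \frac{1}{38662}\right) + 19343 \cdot \frac{1}{42090} = - \frac{24649}{38662} + \frac{841}{1830} = - \frac{3148232}{17687865} \approx -0.17799$)
$\frac{1}{\left(23987 + L\right) Y{\left(-81 \right)}} = \frac{1}{\left(23987 - \frac{3148232}{17687865}\right) 2 \left(-81\right) \frac{1}{-3 - 81}} = \frac{1}{\frac{424275669523}{17687865} \cdot 2 \left(-81\right) \frac{1}{-84}} = \frac{17687865}{424275669523 \cdot 2 \left(-81\right) \left(- \frac{1}{84}\right)} = \frac{17687865}{424275669523 \cdot \frac{27}{14}} = \frac{17687865}{424275669523} \cdot \frac{14}{27} = \frac{82543370}{3818481025707}$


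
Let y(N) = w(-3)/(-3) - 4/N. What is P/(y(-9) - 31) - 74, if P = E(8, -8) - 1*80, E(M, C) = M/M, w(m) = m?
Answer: -18973/266 ≈ -71.327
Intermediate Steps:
E(M, C) = 1
y(N) = 1 - 4/N (y(N) = -3/(-3) - 4/N = -3*(-1/3) - 4/N = 1 - 4/N)
P = -79 (P = 1 - 1*80 = 1 - 80 = -79)
P/(y(-9) - 31) - 74 = -79/((-4 - 9)/(-9) - 31) - 74 = -79/(-1/9*(-13) - 31) - 74 = -79/(13/9 - 31) - 74 = -79/(-266/9) - 74 = -9/266*(-79) - 74 = 711/266 - 74 = -18973/266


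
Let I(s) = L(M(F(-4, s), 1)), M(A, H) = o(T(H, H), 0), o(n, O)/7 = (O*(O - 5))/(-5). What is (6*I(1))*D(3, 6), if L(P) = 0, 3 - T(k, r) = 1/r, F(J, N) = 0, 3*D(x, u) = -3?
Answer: 0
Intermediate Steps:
D(x, u) = -1 (D(x, u) = (1/3)*(-3) = -1)
T(k, r) = 3 - 1/r
o(n, O) = -7*O*(-5 + O)/5 (o(n, O) = 7*((O*(O - 5))/(-5)) = 7*((O*(-5 + O))*(-1/5)) = 7*(-O*(-5 + O)/5) = -7*O*(-5 + O)/5)
M(A, H) = 0 (M(A, H) = (7/5)*0*(5 - 1*0) = (7/5)*0*(5 + 0) = (7/5)*0*5 = 0)
I(s) = 0
(6*I(1))*D(3, 6) = (6*0)*(-1) = 0*(-1) = 0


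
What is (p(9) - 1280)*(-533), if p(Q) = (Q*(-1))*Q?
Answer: 725413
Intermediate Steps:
p(Q) = -Q**2 (p(Q) = (-Q)*Q = -Q**2)
(p(9) - 1280)*(-533) = (-1*9**2 - 1280)*(-533) = (-1*81 - 1280)*(-533) = (-81 - 1280)*(-533) = -1361*(-533) = 725413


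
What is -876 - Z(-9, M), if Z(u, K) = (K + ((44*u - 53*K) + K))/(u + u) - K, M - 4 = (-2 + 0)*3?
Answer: -2683/3 ≈ -894.33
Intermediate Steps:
M = -2 (M = 4 + (-2 + 0)*3 = 4 - 2*3 = 4 - 6 = -2)
Z(u, K) = -K + (-51*K + 44*u)/(2*u) (Z(u, K) = (K + ((-53*K + 44*u) + K))/((2*u)) - K = (K + (-52*K + 44*u))*(1/(2*u)) - K = (-51*K + 44*u)*(1/(2*u)) - K = (-51*K + 44*u)/(2*u) - K = -K + (-51*K + 44*u)/(2*u))
-876 - Z(-9, M) = -876 - (22 - 1*(-2) - 51/2*(-2)/(-9)) = -876 - (22 + 2 - 51/2*(-2)*(-⅑)) = -876 - (22 + 2 - 17/3) = -876 - 1*55/3 = -876 - 55/3 = -2683/3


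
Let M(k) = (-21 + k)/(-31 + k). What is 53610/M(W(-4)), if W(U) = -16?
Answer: 2519670/37 ≈ 68099.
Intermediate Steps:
M(k) = (-21 + k)/(-31 + k)
53610/M(W(-4)) = 53610/(((-21 - 16)/(-31 - 16))) = 53610/((-37/(-47))) = 53610/((-1/47*(-37))) = 53610/(37/47) = 53610*(47/37) = 2519670/37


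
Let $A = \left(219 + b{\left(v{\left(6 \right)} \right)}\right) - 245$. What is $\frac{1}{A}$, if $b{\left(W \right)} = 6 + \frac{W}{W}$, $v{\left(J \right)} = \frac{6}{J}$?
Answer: $- \frac{1}{19} \approx -0.052632$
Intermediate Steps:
$b{\left(W \right)} = 7$ ($b{\left(W \right)} = 6 + 1 = 7$)
$A = -19$ ($A = \left(219 + 7\right) - 245 = 226 - 245 = -19$)
$\frac{1}{A} = \frac{1}{-19} = - \frac{1}{19}$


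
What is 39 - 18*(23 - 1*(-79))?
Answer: -1797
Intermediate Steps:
39 - 18*(23 - 1*(-79)) = 39 - 18*(23 + 79) = 39 - 18*102 = 39 - 1836 = -1797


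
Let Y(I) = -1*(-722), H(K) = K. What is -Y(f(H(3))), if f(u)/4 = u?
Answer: -722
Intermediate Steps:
f(u) = 4*u
Y(I) = 722
-Y(f(H(3))) = -1*722 = -722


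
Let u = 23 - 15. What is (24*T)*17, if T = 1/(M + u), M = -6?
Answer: 204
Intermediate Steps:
u = 8
T = ½ (T = 1/(-6 + 8) = 1/2 = ½ ≈ 0.50000)
(24*T)*17 = (24*(½))*17 = 12*17 = 204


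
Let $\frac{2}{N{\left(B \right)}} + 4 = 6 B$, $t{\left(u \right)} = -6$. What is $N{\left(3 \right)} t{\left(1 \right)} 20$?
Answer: $- \frac{120}{7} \approx -17.143$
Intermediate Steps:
$N{\left(B \right)} = \frac{2}{-4 + 6 B}$
$N{\left(3 \right)} t{\left(1 \right)} 20 = \frac{1}{-2 + 3 \cdot 3} \left(-6\right) 20 = \frac{1}{-2 + 9} \left(-6\right) 20 = \frac{1}{7} \left(-6\right) 20 = \left(- \frac{6}{7}\right) 20 = - \frac{120}{7}$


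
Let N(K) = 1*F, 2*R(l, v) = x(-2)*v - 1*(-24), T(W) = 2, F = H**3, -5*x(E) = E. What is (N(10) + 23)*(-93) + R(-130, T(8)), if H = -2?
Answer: -6913/5 ≈ -1382.6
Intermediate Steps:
x(E) = -E/5
F = -8 (F = (-2)**3 = -8)
R(l, v) = 12 + v/5 (R(l, v) = ((-1/5*(-2))*v - 1*(-24))/2 = (2*v/5 + 24)/2 = (24 + 2*v/5)/2 = 12 + v/5)
N(K) = -8 (N(K) = 1*(-8) = -8)
(N(10) + 23)*(-93) + R(-130, T(8)) = (-8 + 23)*(-93) + (12 + (1/5)*2) = 15*(-93) + (12 + 2/5) = -1395 + 62/5 = -6913/5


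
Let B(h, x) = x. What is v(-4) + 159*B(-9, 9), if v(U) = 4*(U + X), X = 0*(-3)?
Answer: 1415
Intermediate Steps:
X = 0
v(U) = 4*U (v(U) = 4*(U + 0) = 4*U)
v(-4) + 159*B(-9, 9) = 4*(-4) + 159*9 = -16 + 1431 = 1415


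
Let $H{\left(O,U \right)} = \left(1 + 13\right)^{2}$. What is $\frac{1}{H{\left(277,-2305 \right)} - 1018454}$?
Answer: $- \frac{1}{1018258} \approx -9.8207 \cdot 10^{-7}$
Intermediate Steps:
$H{\left(O,U \right)} = 196$ ($H{\left(O,U \right)} = 14^{2} = 196$)
$\frac{1}{H{\left(277,-2305 \right)} - 1018454} = \frac{1}{196 - 1018454} = \frac{1}{-1018258} = - \frac{1}{1018258}$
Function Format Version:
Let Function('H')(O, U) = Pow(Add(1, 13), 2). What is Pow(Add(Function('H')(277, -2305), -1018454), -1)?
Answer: Rational(-1, 1018258) ≈ -9.8207e-7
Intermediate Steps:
Function('H')(O, U) = 196 (Function('H')(O, U) = Pow(14, 2) = 196)
Pow(Add(Function('H')(277, -2305), -1018454), -1) = Pow(Add(196, -1018454), -1) = Pow(-1018258, -1) = Rational(-1, 1018258)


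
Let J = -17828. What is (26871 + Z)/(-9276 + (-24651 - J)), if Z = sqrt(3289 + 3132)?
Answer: -26871/16099 - sqrt(6421)/16099 ≈ -1.6741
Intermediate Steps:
Z = sqrt(6421) ≈ 80.131
(26871 + Z)/(-9276 + (-24651 - J)) = (26871 + sqrt(6421))/(-9276 + (-24651 - 1*(-17828))) = (26871 + sqrt(6421))/(-9276 + (-24651 + 17828)) = (26871 + sqrt(6421))/(-9276 - 6823) = (26871 + sqrt(6421))/(-16099) = (26871 + sqrt(6421))*(-1/16099) = -26871/16099 - sqrt(6421)/16099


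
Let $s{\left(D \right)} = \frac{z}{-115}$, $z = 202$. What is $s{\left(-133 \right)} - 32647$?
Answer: $- \frac{3754607}{115} \approx -32649.0$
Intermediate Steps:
$s{\left(D \right)} = - \frac{202}{115}$ ($s{\left(D \right)} = \frac{202}{-115} = 202 \left(- \frac{1}{115}\right) = - \frac{202}{115}$)
$s{\left(-133 \right)} - 32647 = - \frac{202}{115} - 32647 = - \frac{3754607}{115}$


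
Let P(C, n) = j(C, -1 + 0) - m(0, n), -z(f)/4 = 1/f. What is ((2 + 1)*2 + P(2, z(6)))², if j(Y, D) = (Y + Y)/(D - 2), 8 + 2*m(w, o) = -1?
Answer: 3025/36 ≈ 84.028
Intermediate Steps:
m(w, o) = -9/2 (m(w, o) = -4 + (½)*(-1) = -4 - ½ = -9/2)
j(Y, D) = 2*Y/(-2 + D) (j(Y, D) = (2*Y)/(-2 + D) = 2*Y/(-2 + D))
z(f) = -4/f
P(C, n) = 9/2 - 2*C/3 (P(C, n) = 2*C/(-2 + (-1 + 0)) - 1*(-9/2) = 2*C/(-2 - 1) + 9/2 = 2*C/(-3) + 9/2 = 2*C*(-⅓) + 9/2 = -2*C/3 + 9/2 = 9/2 - 2*C/3)
((2 + 1)*2 + P(2, z(6)))² = ((2 + 1)*2 + (9/2 - ⅔*2))² = (3*2 + (9/2 - 4/3))² = (6 + 19/6)² = (55/6)² = 3025/36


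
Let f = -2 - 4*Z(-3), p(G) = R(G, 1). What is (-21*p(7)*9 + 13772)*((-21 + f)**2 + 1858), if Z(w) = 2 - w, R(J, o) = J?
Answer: 46148443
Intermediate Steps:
p(G) = G
f = -22 (f = -2 - 4*(2 - 1*(-3)) = -2 - 4*(2 + 3) = -2 - 4*5 = -2 - 20 = -22)
(-21*p(7)*9 + 13772)*((-21 + f)**2 + 1858) = (-21*7*9 + 13772)*((-21 - 22)**2 + 1858) = (-147*9 + 13772)*((-43)**2 + 1858) = (-1323 + 13772)*(1849 + 1858) = 12449*3707 = 46148443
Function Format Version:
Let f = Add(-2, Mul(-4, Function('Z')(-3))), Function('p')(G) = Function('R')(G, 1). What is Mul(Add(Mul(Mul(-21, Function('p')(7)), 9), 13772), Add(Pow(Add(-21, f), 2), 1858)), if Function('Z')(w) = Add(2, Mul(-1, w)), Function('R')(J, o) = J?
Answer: 46148443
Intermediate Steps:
Function('p')(G) = G
f = -22 (f = Add(-2, Mul(-4, Add(2, Mul(-1, -3)))) = Add(-2, Mul(-4, Add(2, 3))) = Add(-2, Mul(-4, 5)) = Add(-2, -20) = -22)
Mul(Add(Mul(Mul(-21, Function('p')(7)), 9), 13772), Add(Pow(Add(-21, f), 2), 1858)) = Mul(Add(Mul(Mul(-21, 7), 9), 13772), Add(Pow(Add(-21, -22), 2), 1858)) = Mul(Add(Mul(-147, 9), 13772), Add(Pow(-43, 2), 1858)) = Mul(Add(-1323, 13772), Add(1849, 1858)) = Mul(12449, 3707) = 46148443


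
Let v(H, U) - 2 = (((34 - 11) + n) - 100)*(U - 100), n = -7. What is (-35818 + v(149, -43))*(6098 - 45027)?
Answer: 926665916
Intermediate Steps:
v(H, U) = 8402 - 84*U (v(H, U) = 2 + (((34 - 11) - 7) - 100)*(U - 100) = 2 + ((23 - 7) - 100)*(-100 + U) = 2 + (16 - 100)*(-100 + U) = 2 - 84*(-100 + U) = 2 + (8400 - 84*U) = 8402 - 84*U)
(-35818 + v(149, -43))*(6098 - 45027) = (-35818 + (8402 - 84*(-43)))*(6098 - 45027) = (-35818 + (8402 + 3612))*(-38929) = (-35818 + 12014)*(-38929) = -23804*(-38929) = 926665916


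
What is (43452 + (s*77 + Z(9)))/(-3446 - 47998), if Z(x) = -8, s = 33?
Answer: -45985/51444 ≈ -0.89388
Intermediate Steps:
(43452 + (s*77 + Z(9)))/(-3446 - 47998) = (43452 + (33*77 - 8))/(-3446 - 47998) = (43452 + (2541 - 8))/(-51444) = (43452 + 2533)*(-1/51444) = 45985*(-1/51444) = -45985/51444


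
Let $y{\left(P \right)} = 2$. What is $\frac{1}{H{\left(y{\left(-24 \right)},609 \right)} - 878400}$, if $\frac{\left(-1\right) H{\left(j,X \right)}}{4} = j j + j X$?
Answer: $- \frac{1}{883288} \approx -1.1321 \cdot 10^{-6}$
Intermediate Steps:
$H{\left(j,X \right)} = - 4 j^{2} - 4 X j$ ($H{\left(j,X \right)} = - 4 \left(j j + j X\right) = - 4 \left(j^{2} + X j\right) = - 4 j^{2} - 4 X j$)
$\frac{1}{H{\left(y{\left(-24 \right)},609 \right)} - 878400} = \frac{1}{\left(-4\right) 2 \left(609 + 2\right) - 878400} = \frac{1}{\left(-4\right) 2 \cdot 611 - 878400} = \frac{1}{-4888 - 878400} = \frac{1}{-883288} = - \frac{1}{883288}$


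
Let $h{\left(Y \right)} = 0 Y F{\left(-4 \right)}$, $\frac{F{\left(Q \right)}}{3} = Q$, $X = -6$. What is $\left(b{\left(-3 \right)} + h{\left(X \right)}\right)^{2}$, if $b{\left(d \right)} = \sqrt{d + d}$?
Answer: $-6$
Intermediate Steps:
$F{\left(Q \right)} = 3 Q$
$b{\left(d \right)} = \sqrt{2} \sqrt{d}$ ($b{\left(d \right)} = \sqrt{2 d} = \sqrt{2} \sqrt{d}$)
$h{\left(Y \right)} = 0$ ($h{\left(Y \right)} = 0 Y 3 \left(-4\right) = 0 \left(-12\right) = 0$)
$\left(b{\left(-3 \right)} + h{\left(X \right)}\right)^{2} = \left(\sqrt{2} \sqrt{-3} + 0\right)^{2} = \left(\sqrt{2} i \sqrt{3} + 0\right)^{2} = \left(i \sqrt{6} + 0\right)^{2} = \left(i \sqrt{6}\right)^{2} = -6$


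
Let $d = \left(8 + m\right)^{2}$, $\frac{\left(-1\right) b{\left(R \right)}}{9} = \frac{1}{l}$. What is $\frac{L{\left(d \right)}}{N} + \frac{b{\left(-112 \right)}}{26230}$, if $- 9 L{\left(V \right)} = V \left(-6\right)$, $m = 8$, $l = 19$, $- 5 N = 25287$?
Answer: $- \frac{1276509949}{37806846570} \approx -0.033764$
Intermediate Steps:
$N = - \frac{25287}{5}$ ($N = \left(- \frac{1}{5}\right) 25287 = - \frac{25287}{5} \approx -5057.4$)
$b{\left(R \right)} = - \frac{9}{19}$
$d = 256$ ($d = \left(8 + 8\right)^{2} = 16^{2} = 256$)
$L{\left(V \right)} = \frac{2 V}{3}$ ($L{\left(V \right)} = - \frac{V \left(-6\right)}{9} = - \frac{\left(-6\right) V}{9} = \frac{2 V}{3}$)
$\frac{L{\left(d \right)}}{N} + \frac{b{\left(-112 \right)}}{26230} = \frac{\frac{2}{3} \cdot 256}{- \frac{25287}{5}} - \frac{9}{19 \cdot 26230} = \frac{512}{3} \left(- \frac{5}{25287}\right) - \frac{9}{498370} = - \frac{2560}{75861} - \frac{9}{498370} = - \frac{1276509949}{37806846570}$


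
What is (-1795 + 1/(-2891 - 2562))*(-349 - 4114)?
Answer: 43684450968/5453 ≈ 8.0111e+6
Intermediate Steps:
(-1795 + 1/(-2891 - 2562))*(-349 - 4114) = (-1795 + 1/(-5453))*(-4463) = (-1795 - 1/5453)*(-4463) = -9788136/5453*(-4463) = 43684450968/5453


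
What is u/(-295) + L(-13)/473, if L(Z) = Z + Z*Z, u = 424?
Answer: -154532/139535 ≈ -1.1075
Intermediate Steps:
L(Z) = Z + Z**2
u/(-295) + L(-13)/473 = 424/(-295) - 13*(1 - 13)/473 = 424*(-1/295) - 13*(-12)*(1/473) = -424/295 + 156*(1/473) = -424/295 + 156/473 = -154532/139535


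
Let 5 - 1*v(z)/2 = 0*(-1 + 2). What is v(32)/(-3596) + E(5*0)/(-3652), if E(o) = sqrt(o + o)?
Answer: -5/1798 ≈ -0.0027809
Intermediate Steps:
v(z) = 10 (v(z) = 10 - 0*(-1 + 2) = 10 - 0 = 10 - 2*0 = 10 + 0 = 10)
E(o) = sqrt(2)*sqrt(o) (E(o) = sqrt(2*o) = sqrt(2)*sqrt(o))
v(32)/(-3596) + E(5*0)/(-3652) = 10/(-3596) + (sqrt(2)*sqrt(5*0))/(-3652) = 10*(-1/3596) + (sqrt(2)*sqrt(0))*(-1/3652) = -5/1798 + (sqrt(2)*0)*(-1/3652) = -5/1798 + 0*(-1/3652) = -5/1798 + 0 = -5/1798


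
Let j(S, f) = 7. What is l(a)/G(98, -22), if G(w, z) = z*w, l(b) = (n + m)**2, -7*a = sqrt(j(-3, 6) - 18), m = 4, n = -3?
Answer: -1/2156 ≈ -0.00046382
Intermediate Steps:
a = -I*sqrt(11)/7 (a = -sqrt(7 - 18)/7 = -I*sqrt(11)/7 ≈ -0.4738*I)
l(b) = 1 (l(b) = (-3 + 4)**2 = 1**2 = 1)
G(w, z) = w*z
l(a)/G(98, -22) = 1/(98*(-22)) = 1/(-2156) = 1*(-1/2156) = -1/2156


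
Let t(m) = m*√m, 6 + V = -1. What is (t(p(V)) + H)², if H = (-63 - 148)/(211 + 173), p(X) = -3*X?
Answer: 1365634537/147456 - 1477*√21/64 ≈ 9155.5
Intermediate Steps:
V = -7 (V = -6 - 1 = -7)
H = -211/384 ≈ -0.54948
t(m) = m^(3/2)
(t(p(V)) + H)² = ((-3*(-7))^(3/2) - 211/384)² = (21^(3/2) - 211/384)² = (21*√21 - 211/384)² = (-211/384 + 21*√21)²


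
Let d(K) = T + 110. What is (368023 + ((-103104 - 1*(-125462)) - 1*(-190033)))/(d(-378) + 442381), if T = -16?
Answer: 580414/442475 ≈ 1.3117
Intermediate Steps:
d(K) = 94 (d(K) = -16 + 110 = 94)
(368023 + ((-103104 - 1*(-125462)) - 1*(-190033)))/(d(-378) + 442381) = (368023 + ((-103104 - 1*(-125462)) - 1*(-190033)))/(94 + 442381) = (368023 + ((-103104 + 125462) + 190033))/442475 = (368023 + (22358 + 190033))*(1/442475) = (368023 + 212391)*(1/442475) = 580414*(1/442475) = 580414/442475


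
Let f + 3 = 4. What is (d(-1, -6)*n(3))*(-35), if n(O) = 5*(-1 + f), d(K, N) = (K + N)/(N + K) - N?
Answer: 0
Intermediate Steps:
f = 1 (f = -3 + 4 = 1)
d(K, N) = 1 - N (d(K, N) = (K + N)/(K + N) - N = 1 - N)
n(O) = 0 (n(O) = 5*(-1 + 1) = 5*0 = 0)
(d(-1, -6)*n(3))*(-35) = ((1 - 1*(-6))*0)*(-35) = ((1 + 6)*0)*(-35) = (7*0)*(-35) = 0*(-35) = 0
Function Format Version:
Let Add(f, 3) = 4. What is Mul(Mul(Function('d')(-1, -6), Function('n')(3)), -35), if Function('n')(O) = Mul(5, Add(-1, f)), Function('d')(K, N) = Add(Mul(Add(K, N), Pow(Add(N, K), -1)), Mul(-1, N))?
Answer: 0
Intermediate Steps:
f = 1 (f = Add(-3, 4) = 1)
Function('d')(K, N) = Add(1, Mul(-1, N)) (Function('d')(K, N) = Add(Mul(Add(K, N), Pow(Add(K, N), -1)), Mul(-1, N)) = Add(1, Mul(-1, N)))
Function('n')(O) = 0 (Function('n')(O) = Mul(5, Add(-1, 1)) = Mul(5, 0) = 0)
Mul(Mul(Function('d')(-1, -6), Function('n')(3)), -35) = Mul(Mul(Add(1, Mul(-1, -6)), 0), -35) = Mul(Mul(Add(1, 6), 0), -35) = Mul(Mul(7, 0), -35) = Mul(0, -35) = 0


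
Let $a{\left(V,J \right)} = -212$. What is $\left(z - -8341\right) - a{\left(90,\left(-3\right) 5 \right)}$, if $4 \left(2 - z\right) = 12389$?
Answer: $\frac{21831}{4} \approx 5457.8$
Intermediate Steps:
$z = - \frac{12381}{4}$ ($z = 2 - \frac{12389}{4} = - \frac{12381}{4} \approx -3095.3$)
$\left(z - -8341\right) - a{\left(90,\left(-3\right) 5 \right)} = \left(- \frac{12381}{4} - -8341\right) - -212 = \left(- \frac{12381}{4} + 8341\right) + 212 = \frac{20983}{4} + 212 = \frac{21831}{4}$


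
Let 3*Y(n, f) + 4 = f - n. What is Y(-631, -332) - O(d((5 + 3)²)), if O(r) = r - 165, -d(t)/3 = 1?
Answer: 799/3 ≈ 266.33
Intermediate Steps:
d(t) = -3 (d(t) = -3*1 = -3)
O(r) = -165 + r
Y(n, f) = -4/3 - n/3 + f/3 (Y(n, f) = -4/3 + (f - n)/3 = -4/3 + (-n/3 + f/3) = -4/3 - n/3 + f/3)
Y(-631, -332) - O(d((5 + 3)²)) = (-4/3 - ⅓*(-631) + (⅓)*(-332)) - (-165 - 3) = (-4/3 + 631/3 - 332/3) - 1*(-168) = 295/3 + 168 = 799/3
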